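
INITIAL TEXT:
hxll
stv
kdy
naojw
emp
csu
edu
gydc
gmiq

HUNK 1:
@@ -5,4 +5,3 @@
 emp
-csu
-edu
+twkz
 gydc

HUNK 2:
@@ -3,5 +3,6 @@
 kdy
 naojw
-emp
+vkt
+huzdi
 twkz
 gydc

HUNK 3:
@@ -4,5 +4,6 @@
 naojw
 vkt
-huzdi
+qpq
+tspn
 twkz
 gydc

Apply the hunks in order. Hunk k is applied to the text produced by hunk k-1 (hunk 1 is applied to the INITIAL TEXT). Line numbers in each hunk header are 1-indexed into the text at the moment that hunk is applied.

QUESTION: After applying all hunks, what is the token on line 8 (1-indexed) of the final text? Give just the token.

Hunk 1: at line 5 remove [csu,edu] add [twkz] -> 8 lines: hxll stv kdy naojw emp twkz gydc gmiq
Hunk 2: at line 3 remove [emp] add [vkt,huzdi] -> 9 lines: hxll stv kdy naojw vkt huzdi twkz gydc gmiq
Hunk 3: at line 4 remove [huzdi] add [qpq,tspn] -> 10 lines: hxll stv kdy naojw vkt qpq tspn twkz gydc gmiq
Final line 8: twkz

Answer: twkz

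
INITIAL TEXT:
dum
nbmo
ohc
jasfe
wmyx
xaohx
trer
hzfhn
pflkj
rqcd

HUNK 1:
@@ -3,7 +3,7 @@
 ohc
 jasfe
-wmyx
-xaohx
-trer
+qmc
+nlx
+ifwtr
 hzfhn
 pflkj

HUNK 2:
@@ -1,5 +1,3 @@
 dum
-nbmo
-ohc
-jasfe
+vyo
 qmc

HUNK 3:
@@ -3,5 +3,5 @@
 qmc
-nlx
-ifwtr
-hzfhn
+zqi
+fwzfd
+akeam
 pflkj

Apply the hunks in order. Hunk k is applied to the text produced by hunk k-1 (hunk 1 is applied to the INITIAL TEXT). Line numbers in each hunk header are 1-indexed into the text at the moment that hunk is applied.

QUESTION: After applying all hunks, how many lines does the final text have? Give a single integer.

Hunk 1: at line 3 remove [wmyx,xaohx,trer] add [qmc,nlx,ifwtr] -> 10 lines: dum nbmo ohc jasfe qmc nlx ifwtr hzfhn pflkj rqcd
Hunk 2: at line 1 remove [nbmo,ohc,jasfe] add [vyo] -> 8 lines: dum vyo qmc nlx ifwtr hzfhn pflkj rqcd
Hunk 3: at line 3 remove [nlx,ifwtr,hzfhn] add [zqi,fwzfd,akeam] -> 8 lines: dum vyo qmc zqi fwzfd akeam pflkj rqcd
Final line count: 8

Answer: 8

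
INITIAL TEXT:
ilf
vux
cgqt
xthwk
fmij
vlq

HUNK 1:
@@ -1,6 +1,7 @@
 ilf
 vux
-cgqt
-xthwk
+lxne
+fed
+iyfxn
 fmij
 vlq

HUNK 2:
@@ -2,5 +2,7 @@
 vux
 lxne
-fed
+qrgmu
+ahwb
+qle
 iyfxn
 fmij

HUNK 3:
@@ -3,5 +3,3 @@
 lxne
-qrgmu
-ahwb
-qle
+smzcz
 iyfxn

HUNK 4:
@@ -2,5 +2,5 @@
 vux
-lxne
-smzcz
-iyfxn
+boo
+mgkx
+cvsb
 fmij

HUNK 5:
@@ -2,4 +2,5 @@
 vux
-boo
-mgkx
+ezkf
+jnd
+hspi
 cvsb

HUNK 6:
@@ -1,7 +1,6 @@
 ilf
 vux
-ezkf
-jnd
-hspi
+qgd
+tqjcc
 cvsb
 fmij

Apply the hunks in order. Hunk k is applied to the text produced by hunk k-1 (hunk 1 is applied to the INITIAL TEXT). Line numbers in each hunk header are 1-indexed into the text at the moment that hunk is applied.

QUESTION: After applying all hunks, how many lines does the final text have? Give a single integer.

Answer: 7

Derivation:
Hunk 1: at line 1 remove [cgqt,xthwk] add [lxne,fed,iyfxn] -> 7 lines: ilf vux lxne fed iyfxn fmij vlq
Hunk 2: at line 2 remove [fed] add [qrgmu,ahwb,qle] -> 9 lines: ilf vux lxne qrgmu ahwb qle iyfxn fmij vlq
Hunk 3: at line 3 remove [qrgmu,ahwb,qle] add [smzcz] -> 7 lines: ilf vux lxne smzcz iyfxn fmij vlq
Hunk 4: at line 2 remove [lxne,smzcz,iyfxn] add [boo,mgkx,cvsb] -> 7 lines: ilf vux boo mgkx cvsb fmij vlq
Hunk 5: at line 2 remove [boo,mgkx] add [ezkf,jnd,hspi] -> 8 lines: ilf vux ezkf jnd hspi cvsb fmij vlq
Hunk 6: at line 1 remove [ezkf,jnd,hspi] add [qgd,tqjcc] -> 7 lines: ilf vux qgd tqjcc cvsb fmij vlq
Final line count: 7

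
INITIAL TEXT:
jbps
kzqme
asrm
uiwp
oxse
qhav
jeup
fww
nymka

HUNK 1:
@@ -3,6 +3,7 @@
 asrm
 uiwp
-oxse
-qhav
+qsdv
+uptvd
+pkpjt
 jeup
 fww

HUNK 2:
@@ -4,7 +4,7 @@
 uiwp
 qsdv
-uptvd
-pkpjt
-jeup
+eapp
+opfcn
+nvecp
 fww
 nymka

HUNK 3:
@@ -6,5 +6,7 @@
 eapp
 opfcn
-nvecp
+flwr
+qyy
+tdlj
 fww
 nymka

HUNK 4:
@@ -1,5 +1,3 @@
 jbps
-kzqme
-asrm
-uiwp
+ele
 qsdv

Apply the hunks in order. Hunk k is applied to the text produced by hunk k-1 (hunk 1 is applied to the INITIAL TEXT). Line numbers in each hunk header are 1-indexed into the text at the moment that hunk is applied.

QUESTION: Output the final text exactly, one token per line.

Answer: jbps
ele
qsdv
eapp
opfcn
flwr
qyy
tdlj
fww
nymka

Derivation:
Hunk 1: at line 3 remove [oxse,qhav] add [qsdv,uptvd,pkpjt] -> 10 lines: jbps kzqme asrm uiwp qsdv uptvd pkpjt jeup fww nymka
Hunk 2: at line 4 remove [uptvd,pkpjt,jeup] add [eapp,opfcn,nvecp] -> 10 lines: jbps kzqme asrm uiwp qsdv eapp opfcn nvecp fww nymka
Hunk 3: at line 6 remove [nvecp] add [flwr,qyy,tdlj] -> 12 lines: jbps kzqme asrm uiwp qsdv eapp opfcn flwr qyy tdlj fww nymka
Hunk 4: at line 1 remove [kzqme,asrm,uiwp] add [ele] -> 10 lines: jbps ele qsdv eapp opfcn flwr qyy tdlj fww nymka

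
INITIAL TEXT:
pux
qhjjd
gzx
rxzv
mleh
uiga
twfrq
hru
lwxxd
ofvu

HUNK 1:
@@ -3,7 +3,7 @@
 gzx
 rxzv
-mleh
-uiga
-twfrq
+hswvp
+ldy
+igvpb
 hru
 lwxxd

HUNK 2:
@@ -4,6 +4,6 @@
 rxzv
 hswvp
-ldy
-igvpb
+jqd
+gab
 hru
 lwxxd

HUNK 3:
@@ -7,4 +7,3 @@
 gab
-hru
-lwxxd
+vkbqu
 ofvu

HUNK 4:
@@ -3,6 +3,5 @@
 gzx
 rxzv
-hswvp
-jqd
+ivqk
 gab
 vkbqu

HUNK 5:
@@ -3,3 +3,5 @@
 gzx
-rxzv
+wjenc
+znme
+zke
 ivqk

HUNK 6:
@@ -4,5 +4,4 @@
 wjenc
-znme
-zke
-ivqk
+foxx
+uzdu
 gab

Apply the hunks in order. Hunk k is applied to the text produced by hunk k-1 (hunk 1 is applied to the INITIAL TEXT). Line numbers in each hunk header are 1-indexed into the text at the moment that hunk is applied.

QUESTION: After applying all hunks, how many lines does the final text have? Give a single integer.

Answer: 9

Derivation:
Hunk 1: at line 3 remove [mleh,uiga,twfrq] add [hswvp,ldy,igvpb] -> 10 lines: pux qhjjd gzx rxzv hswvp ldy igvpb hru lwxxd ofvu
Hunk 2: at line 4 remove [ldy,igvpb] add [jqd,gab] -> 10 lines: pux qhjjd gzx rxzv hswvp jqd gab hru lwxxd ofvu
Hunk 3: at line 7 remove [hru,lwxxd] add [vkbqu] -> 9 lines: pux qhjjd gzx rxzv hswvp jqd gab vkbqu ofvu
Hunk 4: at line 3 remove [hswvp,jqd] add [ivqk] -> 8 lines: pux qhjjd gzx rxzv ivqk gab vkbqu ofvu
Hunk 5: at line 3 remove [rxzv] add [wjenc,znme,zke] -> 10 lines: pux qhjjd gzx wjenc znme zke ivqk gab vkbqu ofvu
Hunk 6: at line 4 remove [znme,zke,ivqk] add [foxx,uzdu] -> 9 lines: pux qhjjd gzx wjenc foxx uzdu gab vkbqu ofvu
Final line count: 9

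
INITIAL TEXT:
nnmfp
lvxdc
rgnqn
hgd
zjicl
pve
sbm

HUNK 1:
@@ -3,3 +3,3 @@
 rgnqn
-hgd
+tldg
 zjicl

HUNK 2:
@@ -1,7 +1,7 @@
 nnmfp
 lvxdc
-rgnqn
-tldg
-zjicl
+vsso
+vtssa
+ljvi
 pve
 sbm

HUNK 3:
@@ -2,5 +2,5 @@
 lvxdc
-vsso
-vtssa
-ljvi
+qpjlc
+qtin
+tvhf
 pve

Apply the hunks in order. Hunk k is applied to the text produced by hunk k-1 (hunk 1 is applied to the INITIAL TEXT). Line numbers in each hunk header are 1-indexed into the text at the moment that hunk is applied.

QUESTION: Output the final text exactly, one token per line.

Answer: nnmfp
lvxdc
qpjlc
qtin
tvhf
pve
sbm

Derivation:
Hunk 1: at line 3 remove [hgd] add [tldg] -> 7 lines: nnmfp lvxdc rgnqn tldg zjicl pve sbm
Hunk 2: at line 1 remove [rgnqn,tldg,zjicl] add [vsso,vtssa,ljvi] -> 7 lines: nnmfp lvxdc vsso vtssa ljvi pve sbm
Hunk 3: at line 2 remove [vsso,vtssa,ljvi] add [qpjlc,qtin,tvhf] -> 7 lines: nnmfp lvxdc qpjlc qtin tvhf pve sbm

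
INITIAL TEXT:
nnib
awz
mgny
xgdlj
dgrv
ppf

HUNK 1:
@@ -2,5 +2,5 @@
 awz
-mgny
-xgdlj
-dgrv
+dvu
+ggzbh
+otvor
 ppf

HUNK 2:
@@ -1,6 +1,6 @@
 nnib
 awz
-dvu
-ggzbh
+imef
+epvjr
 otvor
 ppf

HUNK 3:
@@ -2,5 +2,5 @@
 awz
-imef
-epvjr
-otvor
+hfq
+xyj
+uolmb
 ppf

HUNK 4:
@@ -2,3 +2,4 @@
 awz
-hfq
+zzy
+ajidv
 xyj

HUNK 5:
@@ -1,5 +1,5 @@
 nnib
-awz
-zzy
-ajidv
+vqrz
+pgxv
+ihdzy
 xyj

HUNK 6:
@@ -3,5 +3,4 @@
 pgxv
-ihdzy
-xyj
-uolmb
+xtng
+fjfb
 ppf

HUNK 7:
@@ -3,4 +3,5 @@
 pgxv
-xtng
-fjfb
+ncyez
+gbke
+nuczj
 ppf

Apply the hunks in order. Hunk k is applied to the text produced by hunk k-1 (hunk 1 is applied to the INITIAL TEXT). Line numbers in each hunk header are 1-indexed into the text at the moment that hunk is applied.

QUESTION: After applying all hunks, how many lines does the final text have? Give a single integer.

Answer: 7

Derivation:
Hunk 1: at line 2 remove [mgny,xgdlj,dgrv] add [dvu,ggzbh,otvor] -> 6 lines: nnib awz dvu ggzbh otvor ppf
Hunk 2: at line 1 remove [dvu,ggzbh] add [imef,epvjr] -> 6 lines: nnib awz imef epvjr otvor ppf
Hunk 3: at line 2 remove [imef,epvjr,otvor] add [hfq,xyj,uolmb] -> 6 lines: nnib awz hfq xyj uolmb ppf
Hunk 4: at line 2 remove [hfq] add [zzy,ajidv] -> 7 lines: nnib awz zzy ajidv xyj uolmb ppf
Hunk 5: at line 1 remove [awz,zzy,ajidv] add [vqrz,pgxv,ihdzy] -> 7 lines: nnib vqrz pgxv ihdzy xyj uolmb ppf
Hunk 6: at line 3 remove [ihdzy,xyj,uolmb] add [xtng,fjfb] -> 6 lines: nnib vqrz pgxv xtng fjfb ppf
Hunk 7: at line 3 remove [xtng,fjfb] add [ncyez,gbke,nuczj] -> 7 lines: nnib vqrz pgxv ncyez gbke nuczj ppf
Final line count: 7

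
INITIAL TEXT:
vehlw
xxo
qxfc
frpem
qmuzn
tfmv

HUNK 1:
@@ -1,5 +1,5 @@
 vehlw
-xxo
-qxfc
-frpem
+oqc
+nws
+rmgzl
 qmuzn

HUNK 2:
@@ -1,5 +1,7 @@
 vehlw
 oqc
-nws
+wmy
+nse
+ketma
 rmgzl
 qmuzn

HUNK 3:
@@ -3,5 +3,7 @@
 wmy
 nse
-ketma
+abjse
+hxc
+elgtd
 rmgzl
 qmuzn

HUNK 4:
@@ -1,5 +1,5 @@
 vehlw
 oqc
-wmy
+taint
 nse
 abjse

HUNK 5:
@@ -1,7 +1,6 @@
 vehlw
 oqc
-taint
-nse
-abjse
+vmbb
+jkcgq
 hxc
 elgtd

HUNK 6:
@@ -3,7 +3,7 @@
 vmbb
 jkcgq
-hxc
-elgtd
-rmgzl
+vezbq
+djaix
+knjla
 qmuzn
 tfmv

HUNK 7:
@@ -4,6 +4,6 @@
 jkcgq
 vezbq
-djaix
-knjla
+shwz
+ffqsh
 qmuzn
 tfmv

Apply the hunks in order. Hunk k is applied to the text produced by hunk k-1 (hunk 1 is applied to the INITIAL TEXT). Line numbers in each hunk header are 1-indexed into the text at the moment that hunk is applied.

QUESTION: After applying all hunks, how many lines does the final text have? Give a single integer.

Answer: 9

Derivation:
Hunk 1: at line 1 remove [xxo,qxfc,frpem] add [oqc,nws,rmgzl] -> 6 lines: vehlw oqc nws rmgzl qmuzn tfmv
Hunk 2: at line 1 remove [nws] add [wmy,nse,ketma] -> 8 lines: vehlw oqc wmy nse ketma rmgzl qmuzn tfmv
Hunk 3: at line 3 remove [ketma] add [abjse,hxc,elgtd] -> 10 lines: vehlw oqc wmy nse abjse hxc elgtd rmgzl qmuzn tfmv
Hunk 4: at line 1 remove [wmy] add [taint] -> 10 lines: vehlw oqc taint nse abjse hxc elgtd rmgzl qmuzn tfmv
Hunk 5: at line 1 remove [taint,nse,abjse] add [vmbb,jkcgq] -> 9 lines: vehlw oqc vmbb jkcgq hxc elgtd rmgzl qmuzn tfmv
Hunk 6: at line 3 remove [hxc,elgtd,rmgzl] add [vezbq,djaix,knjla] -> 9 lines: vehlw oqc vmbb jkcgq vezbq djaix knjla qmuzn tfmv
Hunk 7: at line 4 remove [djaix,knjla] add [shwz,ffqsh] -> 9 lines: vehlw oqc vmbb jkcgq vezbq shwz ffqsh qmuzn tfmv
Final line count: 9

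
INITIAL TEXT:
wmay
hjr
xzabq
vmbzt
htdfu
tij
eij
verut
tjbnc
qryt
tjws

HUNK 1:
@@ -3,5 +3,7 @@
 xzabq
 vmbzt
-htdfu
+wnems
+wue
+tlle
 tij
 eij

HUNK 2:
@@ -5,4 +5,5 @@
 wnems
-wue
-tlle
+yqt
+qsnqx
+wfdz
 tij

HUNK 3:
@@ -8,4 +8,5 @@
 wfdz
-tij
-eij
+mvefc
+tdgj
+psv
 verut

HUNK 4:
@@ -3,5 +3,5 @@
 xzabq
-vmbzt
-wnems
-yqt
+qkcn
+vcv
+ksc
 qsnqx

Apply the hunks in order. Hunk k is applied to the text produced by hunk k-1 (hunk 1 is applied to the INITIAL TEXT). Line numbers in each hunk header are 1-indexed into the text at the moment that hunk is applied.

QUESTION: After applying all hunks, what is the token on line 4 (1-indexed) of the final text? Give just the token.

Answer: qkcn

Derivation:
Hunk 1: at line 3 remove [htdfu] add [wnems,wue,tlle] -> 13 lines: wmay hjr xzabq vmbzt wnems wue tlle tij eij verut tjbnc qryt tjws
Hunk 2: at line 5 remove [wue,tlle] add [yqt,qsnqx,wfdz] -> 14 lines: wmay hjr xzabq vmbzt wnems yqt qsnqx wfdz tij eij verut tjbnc qryt tjws
Hunk 3: at line 8 remove [tij,eij] add [mvefc,tdgj,psv] -> 15 lines: wmay hjr xzabq vmbzt wnems yqt qsnqx wfdz mvefc tdgj psv verut tjbnc qryt tjws
Hunk 4: at line 3 remove [vmbzt,wnems,yqt] add [qkcn,vcv,ksc] -> 15 lines: wmay hjr xzabq qkcn vcv ksc qsnqx wfdz mvefc tdgj psv verut tjbnc qryt tjws
Final line 4: qkcn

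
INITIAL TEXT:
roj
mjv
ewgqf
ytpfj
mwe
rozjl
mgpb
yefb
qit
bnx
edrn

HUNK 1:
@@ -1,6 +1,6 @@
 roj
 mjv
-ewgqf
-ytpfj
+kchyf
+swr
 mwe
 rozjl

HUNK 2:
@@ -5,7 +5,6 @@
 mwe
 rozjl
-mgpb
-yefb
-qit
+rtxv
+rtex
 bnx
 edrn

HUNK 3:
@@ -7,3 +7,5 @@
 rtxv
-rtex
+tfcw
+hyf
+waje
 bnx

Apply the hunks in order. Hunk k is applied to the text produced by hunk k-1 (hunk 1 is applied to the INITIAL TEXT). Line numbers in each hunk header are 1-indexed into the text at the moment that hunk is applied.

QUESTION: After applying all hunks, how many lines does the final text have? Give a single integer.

Hunk 1: at line 1 remove [ewgqf,ytpfj] add [kchyf,swr] -> 11 lines: roj mjv kchyf swr mwe rozjl mgpb yefb qit bnx edrn
Hunk 2: at line 5 remove [mgpb,yefb,qit] add [rtxv,rtex] -> 10 lines: roj mjv kchyf swr mwe rozjl rtxv rtex bnx edrn
Hunk 3: at line 7 remove [rtex] add [tfcw,hyf,waje] -> 12 lines: roj mjv kchyf swr mwe rozjl rtxv tfcw hyf waje bnx edrn
Final line count: 12

Answer: 12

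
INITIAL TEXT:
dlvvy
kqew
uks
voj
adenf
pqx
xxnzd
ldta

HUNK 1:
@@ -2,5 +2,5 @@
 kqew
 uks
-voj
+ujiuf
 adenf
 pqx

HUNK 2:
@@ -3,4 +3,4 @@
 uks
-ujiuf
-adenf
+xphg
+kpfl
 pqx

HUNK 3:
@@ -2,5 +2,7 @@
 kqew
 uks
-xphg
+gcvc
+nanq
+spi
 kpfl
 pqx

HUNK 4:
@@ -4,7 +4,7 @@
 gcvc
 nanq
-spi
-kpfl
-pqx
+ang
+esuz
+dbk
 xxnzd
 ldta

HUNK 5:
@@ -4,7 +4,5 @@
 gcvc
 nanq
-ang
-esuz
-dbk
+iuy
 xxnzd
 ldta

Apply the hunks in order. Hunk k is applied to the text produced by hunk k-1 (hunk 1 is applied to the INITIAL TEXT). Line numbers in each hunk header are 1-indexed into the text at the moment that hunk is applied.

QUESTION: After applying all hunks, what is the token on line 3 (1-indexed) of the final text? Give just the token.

Hunk 1: at line 2 remove [voj] add [ujiuf] -> 8 lines: dlvvy kqew uks ujiuf adenf pqx xxnzd ldta
Hunk 2: at line 3 remove [ujiuf,adenf] add [xphg,kpfl] -> 8 lines: dlvvy kqew uks xphg kpfl pqx xxnzd ldta
Hunk 3: at line 2 remove [xphg] add [gcvc,nanq,spi] -> 10 lines: dlvvy kqew uks gcvc nanq spi kpfl pqx xxnzd ldta
Hunk 4: at line 4 remove [spi,kpfl,pqx] add [ang,esuz,dbk] -> 10 lines: dlvvy kqew uks gcvc nanq ang esuz dbk xxnzd ldta
Hunk 5: at line 4 remove [ang,esuz,dbk] add [iuy] -> 8 lines: dlvvy kqew uks gcvc nanq iuy xxnzd ldta
Final line 3: uks

Answer: uks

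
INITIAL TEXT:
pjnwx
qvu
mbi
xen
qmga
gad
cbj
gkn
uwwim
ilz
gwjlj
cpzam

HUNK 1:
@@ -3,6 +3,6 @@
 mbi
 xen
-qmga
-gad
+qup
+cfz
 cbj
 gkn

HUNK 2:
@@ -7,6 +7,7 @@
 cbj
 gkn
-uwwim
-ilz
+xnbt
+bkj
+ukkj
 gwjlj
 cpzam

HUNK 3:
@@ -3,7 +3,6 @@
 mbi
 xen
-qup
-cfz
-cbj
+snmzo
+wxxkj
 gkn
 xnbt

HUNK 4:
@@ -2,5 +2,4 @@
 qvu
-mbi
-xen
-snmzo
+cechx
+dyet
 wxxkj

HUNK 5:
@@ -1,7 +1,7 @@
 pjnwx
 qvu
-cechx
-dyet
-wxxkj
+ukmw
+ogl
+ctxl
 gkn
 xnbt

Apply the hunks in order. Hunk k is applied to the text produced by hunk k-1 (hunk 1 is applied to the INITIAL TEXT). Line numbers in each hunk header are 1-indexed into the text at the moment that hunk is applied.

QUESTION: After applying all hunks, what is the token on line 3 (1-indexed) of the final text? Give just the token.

Hunk 1: at line 3 remove [qmga,gad] add [qup,cfz] -> 12 lines: pjnwx qvu mbi xen qup cfz cbj gkn uwwim ilz gwjlj cpzam
Hunk 2: at line 7 remove [uwwim,ilz] add [xnbt,bkj,ukkj] -> 13 lines: pjnwx qvu mbi xen qup cfz cbj gkn xnbt bkj ukkj gwjlj cpzam
Hunk 3: at line 3 remove [qup,cfz,cbj] add [snmzo,wxxkj] -> 12 lines: pjnwx qvu mbi xen snmzo wxxkj gkn xnbt bkj ukkj gwjlj cpzam
Hunk 4: at line 2 remove [mbi,xen,snmzo] add [cechx,dyet] -> 11 lines: pjnwx qvu cechx dyet wxxkj gkn xnbt bkj ukkj gwjlj cpzam
Hunk 5: at line 1 remove [cechx,dyet,wxxkj] add [ukmw,ogl,ctxl] -> 11 lines: pjnwx qvu ukmw ogl ctxl gkn xnbt bkj ukkj gwjlj cpzam
Final line 3: ukmw

Answer: ukmw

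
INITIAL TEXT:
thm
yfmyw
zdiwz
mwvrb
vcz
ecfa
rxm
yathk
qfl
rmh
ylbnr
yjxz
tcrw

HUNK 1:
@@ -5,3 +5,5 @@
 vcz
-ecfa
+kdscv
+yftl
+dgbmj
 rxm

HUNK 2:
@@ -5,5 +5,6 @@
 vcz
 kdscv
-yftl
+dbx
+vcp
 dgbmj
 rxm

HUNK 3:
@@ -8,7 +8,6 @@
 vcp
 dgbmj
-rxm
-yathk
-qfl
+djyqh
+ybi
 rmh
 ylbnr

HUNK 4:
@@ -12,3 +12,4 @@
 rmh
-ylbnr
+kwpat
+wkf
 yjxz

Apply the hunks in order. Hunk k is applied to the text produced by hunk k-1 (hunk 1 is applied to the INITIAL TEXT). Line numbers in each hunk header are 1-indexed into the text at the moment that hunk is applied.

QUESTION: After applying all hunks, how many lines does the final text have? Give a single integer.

Answer: 16

Derivation:
Hunk 1: at line 5 remove [ecfa] add [kdscv,yftl,dgbmj] -> 15 lines: thm yfmyw zdiwz mwvrb vcz kdscv yftl dgbmj rxm yathk qfl rmh ylbnr yjxz tcrw
Hunk 2: at line 5 remove [yftl] add [dbx,vcp] -> 16 lines: thm yfmyw zdiwz mwvrb vcz kdscv dbx vcp dgbmj rxm yathk qfl rmh ylbnr yjxz tcrw
Hunk 3: at line 8 remove [rxm,yathk,qfl] add [djyqh,ybi] -> 15 lines: thm yfmyw zdiwz mwvrb vcz kdscv dbx vcp dgbmj djyqh ybi rmh ylbnr yjxz tcrw
Hunk 4: at line 12 remove [ylbnr] add [kwpat,wkf] -> 16 lines: thm yfmyw zdiwz mwvrb vcz kdscv dbx vcp dgbmj djyqh ybi rmh kwpat wkf yjxz tcrw
Final line count: 16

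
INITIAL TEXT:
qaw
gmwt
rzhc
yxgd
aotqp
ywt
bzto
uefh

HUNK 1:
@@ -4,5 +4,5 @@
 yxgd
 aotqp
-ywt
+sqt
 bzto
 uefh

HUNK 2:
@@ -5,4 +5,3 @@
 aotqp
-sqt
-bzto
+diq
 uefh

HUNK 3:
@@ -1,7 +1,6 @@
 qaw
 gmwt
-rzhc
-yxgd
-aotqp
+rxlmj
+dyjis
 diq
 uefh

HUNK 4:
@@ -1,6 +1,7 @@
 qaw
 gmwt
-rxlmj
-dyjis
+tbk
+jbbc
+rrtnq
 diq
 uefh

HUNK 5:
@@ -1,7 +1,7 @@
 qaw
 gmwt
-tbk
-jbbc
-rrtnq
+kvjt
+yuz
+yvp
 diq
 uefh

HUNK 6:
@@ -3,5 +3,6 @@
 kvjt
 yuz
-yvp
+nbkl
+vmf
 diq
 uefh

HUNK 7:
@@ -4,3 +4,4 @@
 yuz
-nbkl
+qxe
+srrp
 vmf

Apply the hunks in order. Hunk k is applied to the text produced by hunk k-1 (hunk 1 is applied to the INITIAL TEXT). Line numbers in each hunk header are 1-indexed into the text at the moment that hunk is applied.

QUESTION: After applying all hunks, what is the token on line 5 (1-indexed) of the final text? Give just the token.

Answer: qxe

Derivation:
Hunk 1: at line 4 remove [ywt] add [sqt] -> 8 lines: qaw gmwt rzhc yxgd aotqp sqt bzto uefh
Hunk 2: at line 5 remove [sqt,bzto] add [diq] -> 7 lines: qaw gmwt rzhc yxgd aotqp diq uefh
Hunk 3: at line 1 remove [rzhc,yxgd,aotqp] add [rxlmj,dyjis] -> 6 lines: qaw gmwt rxlmj dyjis diq uefh
Hunk 4: at line 1 remove [rxlmj,dyjis] add [tbk,jbbc,rrtnq] -> 7 lines: qaw gmwt tbk jbbc rrtnq diq uefh
Hunk 5: at line 1 remove [tbk,jbbc,rrtnq] add [kvjt,yuz,yvp] -> 7 lines: qaw gmwt kvjt yuz yvp diq uefh
Hunk 6: at line 3 remove [yvp] add [nbkl,vmf] -> 8 lines: qaw gmwt kvjt yuz nbkl vmf diq uefh
Hunk 7: at line 4 remove [nbkl] add [qxe,srrp] -> 9 lines: qaw gmwt kvjt yuz qxe srrp vmf diq uefh
Final line 5: qxe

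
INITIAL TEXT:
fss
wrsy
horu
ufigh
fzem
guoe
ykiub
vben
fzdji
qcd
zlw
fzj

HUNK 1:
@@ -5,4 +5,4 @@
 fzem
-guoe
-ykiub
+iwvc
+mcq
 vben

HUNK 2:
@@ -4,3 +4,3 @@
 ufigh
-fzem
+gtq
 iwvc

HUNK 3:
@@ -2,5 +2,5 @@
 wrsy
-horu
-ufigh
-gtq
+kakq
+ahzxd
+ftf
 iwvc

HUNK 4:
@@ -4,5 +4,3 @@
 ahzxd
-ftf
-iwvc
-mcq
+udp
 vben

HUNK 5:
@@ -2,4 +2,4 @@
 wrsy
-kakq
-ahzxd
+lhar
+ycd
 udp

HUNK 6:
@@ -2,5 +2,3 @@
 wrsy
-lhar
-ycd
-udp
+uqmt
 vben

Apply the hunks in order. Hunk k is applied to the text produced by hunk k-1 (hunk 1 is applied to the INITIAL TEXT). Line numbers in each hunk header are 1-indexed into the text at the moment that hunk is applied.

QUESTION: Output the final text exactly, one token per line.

Hunk 1: at line 5 remove [guoe,ykiub] add [iwvc,mcq] -> 12 lines: fss wrsy horu ufigh fzem iwvc mcq vben fzdji qcd zlw fzj
Hunk 2: at line 4 remove [fzem] add [gtq] -> 12 lines: fss wrsy horu ufigh gtq iwvc mcq vben fzdji qcd zlw fzj
Hunk 3: at line 2 remove [horu,ufigh,gtq] add [kakq,ahzxd,ftf] -> 12 lines: fss wrsy kakq ahzxd ftf iwvc mcq vben fzdji qcd zlw fzj
Hunk 4: at line 4 remove [ftf,iwvc,mcq] add [udp] -> 10 lines: fss wrsy kakq ahzxd udp vben fzdji qcd zlw fzj
Hunk 5: at line 2 remove [kakq,ahzxd] add [lhar,ycd] -> 10 lines: fss wrsy lhar ycd udp vben fzdji qcd zlw fzj
Hunk 6: at line 2 remove [lhar,ycd,udp] add [uqmt] -> 8 lines: fss wrsy uqmt vben fzdji qcd zlw fzj

Answer: fss
wrsy
uqmt
vben
fzdji
qcd
zlw
fzj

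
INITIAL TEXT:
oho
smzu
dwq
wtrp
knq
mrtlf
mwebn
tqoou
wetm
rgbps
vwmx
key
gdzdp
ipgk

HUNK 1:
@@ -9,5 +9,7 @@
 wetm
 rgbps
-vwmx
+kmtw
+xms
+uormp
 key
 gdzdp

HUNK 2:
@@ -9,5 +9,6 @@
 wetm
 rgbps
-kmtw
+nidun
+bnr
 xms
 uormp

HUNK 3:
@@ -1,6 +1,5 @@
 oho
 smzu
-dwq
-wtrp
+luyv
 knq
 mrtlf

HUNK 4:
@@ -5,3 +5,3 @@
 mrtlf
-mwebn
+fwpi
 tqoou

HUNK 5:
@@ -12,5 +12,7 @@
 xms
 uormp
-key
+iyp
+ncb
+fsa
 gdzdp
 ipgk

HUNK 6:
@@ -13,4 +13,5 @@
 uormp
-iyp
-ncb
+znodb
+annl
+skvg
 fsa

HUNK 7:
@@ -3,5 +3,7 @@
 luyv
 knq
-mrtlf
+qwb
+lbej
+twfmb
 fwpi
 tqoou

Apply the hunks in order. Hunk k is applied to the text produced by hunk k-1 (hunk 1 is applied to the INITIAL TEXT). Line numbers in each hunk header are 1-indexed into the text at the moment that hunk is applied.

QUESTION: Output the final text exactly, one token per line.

Hunk 1: at line 9 remove [vwmx] add [kmtw,xms,uormp] -> 16 lines: oho smzu dwq wtrp knq mrtlf mwebn tqoou wetm rgbps kmtw xms uormp key gdzdp ipgk
Hunk 2: at line 9 remove [kmtw] add [nidun,bnr] -> 17 lines: oho smzu dwq wtrp knq mrtlf mwebn tqoou wetm rgbps nidun bnr xms uormp key gdzdp ipgk
Hunk 3: at line 1 remove [dwq,wtrp] add [luyv] -> 16 lines: oho smzu luyv knq mrtlf mwebn tqoou wetm rgbps nidun bnr xms uormp key gdzdp ipgk
Hunk 4: at line 5 remove [mwebn] add [fwpi] -> 16 lines: oho smzu luyv knq mrtlf fwpi tqoou wetm rgbps nidun bnr xms uormp key gdzdp ipgk
Hunk 5: at line 12 remove [key] add [iyp,ncb,fsa] -> 18 lines: oho smzu luyv knq mrtlf fwpi tqoou wetm rgbps nidun bnr xms uormp iyp ncb fsa gdzdp ipgk
Hunk 6: at line 13 remove [iyp,ncb] add [znodb,annl,skvg] -> 19 lines: oho smzu luyv knq mrtlf fwpi tqoou wetm rgbps nidun bnr xms uormp znodb annl skvg fsa gdzdp ipgk
Hunk 7: at line 3 remove [mrtlf] add [qwb,lbej,twfmb] -> 21 lines: oho smzu luyv knq qwb lbej twfmb fwpi tqoou wetm rgbps nidun bnr xms uormp znodb annl skvg fsa gdzdp ipgk

Answer: oho
smzu
luyv
knq
qwb
lbej
twfmb
fwpi
tqoou
wetm
rgbps
nidun
bnr
xms
uormp
znodb
annl
skvg
fsa
gdzdp
ipgk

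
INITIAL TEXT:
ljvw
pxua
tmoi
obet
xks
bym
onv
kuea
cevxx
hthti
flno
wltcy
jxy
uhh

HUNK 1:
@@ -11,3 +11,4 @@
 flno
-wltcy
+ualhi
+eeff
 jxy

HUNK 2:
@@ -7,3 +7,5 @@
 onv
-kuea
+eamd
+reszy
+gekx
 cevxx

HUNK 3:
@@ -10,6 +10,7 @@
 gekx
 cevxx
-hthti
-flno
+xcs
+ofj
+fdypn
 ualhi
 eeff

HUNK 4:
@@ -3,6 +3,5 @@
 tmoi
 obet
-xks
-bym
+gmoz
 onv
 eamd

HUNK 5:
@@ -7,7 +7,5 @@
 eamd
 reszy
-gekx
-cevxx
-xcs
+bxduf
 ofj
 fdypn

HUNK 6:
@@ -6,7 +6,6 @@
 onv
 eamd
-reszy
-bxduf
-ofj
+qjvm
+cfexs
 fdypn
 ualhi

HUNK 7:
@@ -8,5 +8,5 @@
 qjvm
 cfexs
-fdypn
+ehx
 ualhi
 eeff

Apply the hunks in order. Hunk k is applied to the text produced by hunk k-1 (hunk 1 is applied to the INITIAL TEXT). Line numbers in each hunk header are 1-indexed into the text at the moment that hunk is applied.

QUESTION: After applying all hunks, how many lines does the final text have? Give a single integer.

Answer: 14

Derivation:
Hunk 1: at line 11 remove [wltcy] add [ualhi,eeff] -> 15 lines: ljvw pxua tmoi obet xks bym onv kuea cevxx hthti flno ualhi eeff jxy uhh
Hunk 2: at line 7 remove [kuea] add [eamd,reszy,gekx] -> 17 lines: ljvw pxua tmoi obet xks bym onv eamd reszy gekx cevxx hthti flno ualhi eeff jxy uhh
Hunk 3: at line 10 remove [hthti,flno] add [xcs,ofj,fdypn] -> 18 lines: ljvw pxua tmoi obet xks bym onv eamd reszy gekx cevxx xcs ofj fdypn ualhi eeff jxy uhh
Hunk 4: at line 3 remove [xks,bym] add [gmoz] -> 17 lines: ljvw pxua tmoi obet gmoz onv eamd reszy gekx cevxx xcs ofj fdypn ualhi eeff jxy uhh
Hunk 5: at line 7 remove [gekx,cevxx,xcs] add [bxduf] -> 15 lines: ljvw pxua tmoi obet gmoz onv eamd reszy bxduf ofj fdypn ualhi eeff jxy uhh
Hunk 6: at line 6 remove [reszy,bxduf,ofj] add [qjvm,cfexs] -> 14 lines: ljvw pxua tmoi obet gmoz onv eamd qjvm cfexs fdypn ualhi eeff jxy uhh
Hunk 7: at line 8 remove [fdypn] add [ehx] -> 14 lines: ljvw pxua tmoi obet gmoz onv eamd qjvm cfexs ehx ualhi eeff jxy uhh
Final line count: 14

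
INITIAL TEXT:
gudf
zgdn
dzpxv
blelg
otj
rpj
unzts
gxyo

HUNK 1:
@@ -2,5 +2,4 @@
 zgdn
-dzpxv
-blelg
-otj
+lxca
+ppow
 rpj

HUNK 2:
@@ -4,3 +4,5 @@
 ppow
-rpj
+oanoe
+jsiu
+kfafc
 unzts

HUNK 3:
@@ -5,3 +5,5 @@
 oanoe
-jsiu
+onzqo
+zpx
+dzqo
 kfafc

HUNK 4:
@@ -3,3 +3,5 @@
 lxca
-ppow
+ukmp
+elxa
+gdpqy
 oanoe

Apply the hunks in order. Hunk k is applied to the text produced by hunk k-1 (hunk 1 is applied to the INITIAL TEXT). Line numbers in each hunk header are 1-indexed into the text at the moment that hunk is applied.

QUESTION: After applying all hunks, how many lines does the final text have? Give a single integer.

Hunk 1: at line 2 remove [dzpxv,blelg,otj] add [lxca,ppow] -> 7 lines: gudf zgdn lxca ppow rpj unzts gxyo
Hunk 2: at line 4 remove [rpj] add [oanoe,jsiu,kfafc] -> 9 lines: gudf zgdn lxca ppow oanoe jsiu kfafc unzts gxyo
Hunk 3: at line 5 remove [jsiu] add [onzqo,zpx,dzqo] -> 11 lines: gudf zgdn lxca ppow oanoe onzqo zpx dzqo kfafc unzts gxyo
Hunk 4: at line 3 remove [ppow] add [ukmp,elxa,gdpqy] -> 13 lines: gudf zgdn lxca ukmp elxa gdpqy oanoe onzqo zpx dzqo kfafc unzts gxyo
Final line count: 13

Answer: 13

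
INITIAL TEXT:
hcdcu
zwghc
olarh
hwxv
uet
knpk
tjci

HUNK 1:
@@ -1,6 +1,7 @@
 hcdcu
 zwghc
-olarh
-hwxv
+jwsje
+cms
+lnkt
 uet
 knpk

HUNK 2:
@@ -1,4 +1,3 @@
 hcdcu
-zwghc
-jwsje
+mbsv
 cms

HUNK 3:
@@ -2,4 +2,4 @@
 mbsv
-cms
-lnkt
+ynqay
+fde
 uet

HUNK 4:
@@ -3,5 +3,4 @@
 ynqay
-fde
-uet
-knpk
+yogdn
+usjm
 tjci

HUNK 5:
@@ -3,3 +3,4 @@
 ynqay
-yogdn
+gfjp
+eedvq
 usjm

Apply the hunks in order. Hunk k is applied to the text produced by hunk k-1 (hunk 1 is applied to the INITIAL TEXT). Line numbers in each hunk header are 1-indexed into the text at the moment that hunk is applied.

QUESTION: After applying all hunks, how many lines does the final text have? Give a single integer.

Hunk 1: at line 1 remove [olarh,hwxv] add [jwsje,cms,lnkt] -> 8 lines: hcdcu zwghc jwsje cms lnkt uet knpk tjci
Hunk 2: at line 1 remove [zwghc,jwsje] add [mbsv] -> 7 lines: hcdcu mbsv cms lnkt uet knpk tjci
Hunk 3: at line 2 remove [cms,lnkt] add [ynqay,fde] -> 7 lines: hcdcu mbsv ynqay fde uet knpk tjci
Hunk 4: at line 3 remove [fde,uet,knpk] add [yogdn,usjm] -> 6 lines: hcdcu mbsv ynqay yogdn usjm tjci
Hunk 5: at line 3 remove [yogdn] add [gfjp,eedvq] -> 7 lines: hcdcu mbsv ynqay gfjp eedvq usjm tjci
Final line count: 7

Answer: 7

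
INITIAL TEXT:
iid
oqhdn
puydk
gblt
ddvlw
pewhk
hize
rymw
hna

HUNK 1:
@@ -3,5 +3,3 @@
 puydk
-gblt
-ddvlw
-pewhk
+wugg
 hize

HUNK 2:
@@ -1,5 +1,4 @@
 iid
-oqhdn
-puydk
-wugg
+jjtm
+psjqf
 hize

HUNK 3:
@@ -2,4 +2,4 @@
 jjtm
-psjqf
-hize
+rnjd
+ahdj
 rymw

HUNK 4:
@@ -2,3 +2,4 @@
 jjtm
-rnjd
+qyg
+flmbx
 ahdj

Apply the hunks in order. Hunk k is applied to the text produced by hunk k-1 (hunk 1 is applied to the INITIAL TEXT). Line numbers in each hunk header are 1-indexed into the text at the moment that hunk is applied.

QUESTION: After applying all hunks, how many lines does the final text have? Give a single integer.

Answer: 7

Derivation:
Hunk 1: at line 3 remove [gblt,ddvlw,pewhk] add [wugg] -> 7 lines: iid oqhdn puydk wugg hize rymw hna
Hunk 2: at line 1 remove [oqhdn,puydk,wugg] add [jjtm,psjqf] -> 6 lines: iid jjtm psjqf hize rymw hna
Hunk 3: at line 2 remove [psjqf,hize] add [rnjd,ahdj] -> 6 lines: iid jjtm rnjd ahdj rymw hna
Hunk 4: at line 2 remove [rnjd] add [qyg,flmbx] -> 7 lines: iid jjtm qyg flmbx ahdj rymw hna
Final line count: 7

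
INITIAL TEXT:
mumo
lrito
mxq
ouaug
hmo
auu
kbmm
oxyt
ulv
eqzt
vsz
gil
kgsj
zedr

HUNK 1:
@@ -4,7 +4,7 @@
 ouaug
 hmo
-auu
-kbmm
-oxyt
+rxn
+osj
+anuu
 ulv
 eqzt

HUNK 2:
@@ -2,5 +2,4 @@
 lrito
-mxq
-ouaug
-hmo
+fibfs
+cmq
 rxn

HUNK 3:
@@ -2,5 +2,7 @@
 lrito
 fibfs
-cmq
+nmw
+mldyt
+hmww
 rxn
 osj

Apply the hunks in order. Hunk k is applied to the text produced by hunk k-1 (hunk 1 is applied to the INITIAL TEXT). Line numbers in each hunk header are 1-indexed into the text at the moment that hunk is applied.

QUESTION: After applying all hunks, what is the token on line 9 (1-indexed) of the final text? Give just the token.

Answer: anuu

Derivation:
Hunk 1: at line 4 remove [auu,kbmm,oxyt] add [rxn,osj,anuu] -> 14 lines: mumo lrito mxq ouaug hmo rxn osj anuu ulv eqzt vsz gil kgsj zedr
Hunk 2: at line 2 remove [mxq,ouaug,hmo] add [fibfs,cmq] -> 13 lines: mumo lrito fibfs cmq rxn osj anuu ulv eqzt vsz gil kgsj zedr
Hunk 3: at line 2 remove [cmq] add [nmw,mldyt,hmww] -> 15 lines: mumo lrito fibfs nmw mldyt hmww rxn osj anuu ulv eqzt vsz gil kgsj zedr
Final line 9: anuu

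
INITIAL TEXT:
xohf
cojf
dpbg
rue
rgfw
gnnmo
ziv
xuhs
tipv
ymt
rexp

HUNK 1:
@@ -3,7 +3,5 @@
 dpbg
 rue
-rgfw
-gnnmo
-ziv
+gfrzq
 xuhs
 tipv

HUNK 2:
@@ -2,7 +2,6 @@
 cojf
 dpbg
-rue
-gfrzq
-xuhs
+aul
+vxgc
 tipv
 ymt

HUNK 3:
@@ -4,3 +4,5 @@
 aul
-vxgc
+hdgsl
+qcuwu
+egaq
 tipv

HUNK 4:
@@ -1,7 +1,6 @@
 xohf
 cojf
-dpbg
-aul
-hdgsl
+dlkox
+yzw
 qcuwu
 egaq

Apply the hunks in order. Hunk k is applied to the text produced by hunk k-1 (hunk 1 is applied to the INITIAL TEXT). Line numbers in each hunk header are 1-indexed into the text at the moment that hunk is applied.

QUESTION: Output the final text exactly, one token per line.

Answer: xohf
cojf
dlkox
yzw
qcuwu
egaq
tipv
ymt
rexp

Derivation:
Hunk 1: at line 3 remove [rgfw,gnnmo,ziv] add [gfrzq] -> 9 lines: xohf cojf dpbg rue gfrzq xuhs tipv ymt rexp
Hunk 2: at line 2 remove [rue,gfrzq,xuhs] add [aul,vxgc] -> 8 lines: xohf cojf dpbg aul vxgc tipv ymt rexp
Hunk 3: at line 4 remove [vxgc] add [hdgsl,qcuwu,egaq] -> 10 lines: xohf cojf dpbg aul hdgsl qcuwu egaq tipv ymt rexp
Hunk 4: at line 1 remove [dpbg,aul,hdgsl] add [dlkox,yzw] -> 9 lines: xohf cojf dlkox yzw qcuwu egaq tipv ymt rexp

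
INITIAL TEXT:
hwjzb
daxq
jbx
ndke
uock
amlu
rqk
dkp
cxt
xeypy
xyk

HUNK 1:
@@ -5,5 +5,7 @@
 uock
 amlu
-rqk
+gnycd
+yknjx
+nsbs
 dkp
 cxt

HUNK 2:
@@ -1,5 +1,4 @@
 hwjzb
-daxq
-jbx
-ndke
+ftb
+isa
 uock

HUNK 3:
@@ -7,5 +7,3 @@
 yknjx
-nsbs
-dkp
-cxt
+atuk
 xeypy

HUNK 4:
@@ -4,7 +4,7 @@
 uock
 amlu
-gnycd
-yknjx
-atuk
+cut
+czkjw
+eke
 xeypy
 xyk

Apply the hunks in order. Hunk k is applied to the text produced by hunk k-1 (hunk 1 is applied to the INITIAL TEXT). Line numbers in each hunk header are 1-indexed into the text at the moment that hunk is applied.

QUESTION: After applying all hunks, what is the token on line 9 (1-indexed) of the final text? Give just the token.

Hunk 1: at line 5 remove [rqk] add [gnycd,yknjx,nsbs] -> 13 lines: hwjzb daxq jbx ndke uock amlu gnycd yknjx nsbs dkp cxt xeypy xyk
Hunk 2: at line 1 remove [daxq,jbx,ndke] add [ftb,isa] -> 12 lines: hwjzb ftb isa uock amlu gnycd yknjx nsbs dkp cxt xeypy xyk
Hunk 3: at line 7 remove [nsbs,dkp,cxt] add [atuk] -> 10 lines: hwjzb ftb isa uock amlu gnycd yknjx atuk xeypy xyk
Hunk 4: at line 4 remove [gnycd,yknjx,atuk] add [cut,czkjw,eke] -> 10 lines: hwjzb ftb isa uock amlu cut czkjw eke xeypy xyk
Final line 9: xeypy

Answer: xeypy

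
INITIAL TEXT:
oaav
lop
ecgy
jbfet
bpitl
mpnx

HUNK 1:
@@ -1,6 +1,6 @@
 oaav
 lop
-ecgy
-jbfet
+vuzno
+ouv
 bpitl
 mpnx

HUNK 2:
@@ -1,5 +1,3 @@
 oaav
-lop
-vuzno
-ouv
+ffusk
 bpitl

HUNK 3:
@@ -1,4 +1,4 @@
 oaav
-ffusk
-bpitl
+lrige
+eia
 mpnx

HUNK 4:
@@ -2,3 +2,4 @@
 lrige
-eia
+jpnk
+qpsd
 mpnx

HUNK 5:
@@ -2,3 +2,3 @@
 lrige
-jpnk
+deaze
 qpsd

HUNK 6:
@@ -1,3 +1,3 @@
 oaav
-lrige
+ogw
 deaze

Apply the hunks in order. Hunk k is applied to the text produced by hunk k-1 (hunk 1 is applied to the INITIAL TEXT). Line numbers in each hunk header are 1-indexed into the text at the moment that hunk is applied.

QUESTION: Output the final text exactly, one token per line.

Hunk 1: at line 1 remove [ecgy,jbfet] add [vuzno,ouv] -> 6 lines: oaav lop vuzno ouv bpitl mpnx
Hunk 2: at line 1 remove [lop,vuzno,ouv] add [ffusk] -> 4 lines: oaav ffusk bpitl mpnx
Hunk 3: at line 1 remove [ffusk,bpitl] add [lrige,eia] -> 4 lines: oaav lrige eia mpnx
Hunk 4: at line 2 remove [eia] add [jpnk,qpsd] -> 5 lines: oaav lrige jpnk qpsd mpnx
Hunk 5: at line 2 remove [jpnk] add [deaze] -> 5 lines: oaav lrige deaze qpsd mpnx
Hunk 6: at line 1 remove [lrige] add [ogw] -> 5 lines: oaav ogw deaze qpsd mpnx

Answer: oaav
ogw
deaze
qpsd
mpnx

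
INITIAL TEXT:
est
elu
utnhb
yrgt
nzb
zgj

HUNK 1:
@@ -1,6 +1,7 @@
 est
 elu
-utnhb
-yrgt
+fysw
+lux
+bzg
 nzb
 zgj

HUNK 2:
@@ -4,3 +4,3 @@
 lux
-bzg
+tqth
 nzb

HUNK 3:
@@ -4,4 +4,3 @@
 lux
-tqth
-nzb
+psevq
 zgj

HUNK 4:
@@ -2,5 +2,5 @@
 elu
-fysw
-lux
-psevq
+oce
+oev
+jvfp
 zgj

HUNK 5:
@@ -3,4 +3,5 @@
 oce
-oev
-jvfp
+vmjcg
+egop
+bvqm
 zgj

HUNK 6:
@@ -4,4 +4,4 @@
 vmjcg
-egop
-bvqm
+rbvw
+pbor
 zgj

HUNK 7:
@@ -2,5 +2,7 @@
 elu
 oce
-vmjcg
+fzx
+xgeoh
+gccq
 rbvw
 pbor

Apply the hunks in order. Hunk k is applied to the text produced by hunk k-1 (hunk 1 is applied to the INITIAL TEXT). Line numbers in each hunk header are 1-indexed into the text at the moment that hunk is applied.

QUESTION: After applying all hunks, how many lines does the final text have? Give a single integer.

Hunk 1: at line 1 remove [utnhb,yrgt] add [fysw,lux,bzg] -> 7 lines: est elu fysw lux bzg nzb zgj
Hunk 2: at line 4 remove [bzg] add [tqth] -> 7 lines: est elu fysw lux tqth nzb zgj
Hunk 3: at line 4 remove [tqth,nzb] add [psevq] -> 6 lines: est elu fysw lux psevq zgj
Hunk 4: at line 2 remove [fysw,lux,psevq] add [oce,oev,jvfp] -> 6 lines: est elu oce oev jvfp zgj
Hunk 5: at line 3 remove [oev,jvfp] add [vmjcg,egop,bvqm] -> 7 lines: est elu oce vmjcg egop bvqm zgj
Hunk 6: at line 4 remove [egop,bvqm] add [rbvw,pbor] -> 7 lines: est elu oce vmjcg rbvw pbor zgj
Hunk 7: at line 2 remove [vmjcg] add [fzx,xgeoh,gccq] -> 9 lines: est elu oce fzx xgeoh gccq rbvw pbor zgj
Final line count: 9

Answer: 9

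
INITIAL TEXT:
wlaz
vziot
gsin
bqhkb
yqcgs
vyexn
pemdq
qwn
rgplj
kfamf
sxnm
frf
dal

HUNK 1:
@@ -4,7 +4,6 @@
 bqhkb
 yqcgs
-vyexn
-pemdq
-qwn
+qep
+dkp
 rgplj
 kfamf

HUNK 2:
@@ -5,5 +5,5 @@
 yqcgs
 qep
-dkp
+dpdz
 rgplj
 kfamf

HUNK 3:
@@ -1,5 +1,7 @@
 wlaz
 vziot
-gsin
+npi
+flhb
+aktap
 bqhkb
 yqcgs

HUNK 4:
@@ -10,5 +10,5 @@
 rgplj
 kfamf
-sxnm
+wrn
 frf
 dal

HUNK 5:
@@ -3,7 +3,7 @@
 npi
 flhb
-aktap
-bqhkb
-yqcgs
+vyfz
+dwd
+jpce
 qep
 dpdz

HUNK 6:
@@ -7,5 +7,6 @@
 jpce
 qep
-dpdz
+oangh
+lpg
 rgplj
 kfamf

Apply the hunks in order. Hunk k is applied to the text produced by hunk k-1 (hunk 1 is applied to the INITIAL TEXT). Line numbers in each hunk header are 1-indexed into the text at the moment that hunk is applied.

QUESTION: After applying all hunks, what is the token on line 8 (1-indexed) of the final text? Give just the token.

Hunk 1: at line 4 remove [vyexn,pemdq,qwn] add [qep,dkp] -> 12 lines: wlaz vziot gsin bqhkb yqcgs qep dkp rgplj kfamf sxnm frf dal
Hunk 2: at line 5 remove [dkp] add [dpdz] -> 12 lines: wlaz vziot gsin bqhkb yqcgs qep dpdz rgplj kfamf sxnm frf dal
Hunk 3: at line 1 remove [gsin] add [npi,flhb,aktap] -> 14 lines: wlaz vziot npi flhb aktap bqhkb yqcgs qep dpdz rgplj kfamf sxnm frf dal
Hunk 4: at line 10 remove [sxnm] add [wrn] -> 14 lines: wlaz vziot npi flhb aktap bqhkb yqcgs qep dpdz rgplj kfamf wrn frf dal
Hunk 5: at line 3 remove [aktap,bqhkb,yqcgs] add [vyfz,dwd,jpce] -> 14 lines: wlaz vziot npi flhb vyfz dwd jpce qep dpdz rgplj kfamf wrn frf dal
Hunk 6: at line 7 remove [dpdz] add [oangh,lpg] -> 15 lines: wlaz vziot npi flhb vyfz dwd jpce qep oangh lpg rgplj kfamf wrn frf dal
Final line 8: qep

Answer: qep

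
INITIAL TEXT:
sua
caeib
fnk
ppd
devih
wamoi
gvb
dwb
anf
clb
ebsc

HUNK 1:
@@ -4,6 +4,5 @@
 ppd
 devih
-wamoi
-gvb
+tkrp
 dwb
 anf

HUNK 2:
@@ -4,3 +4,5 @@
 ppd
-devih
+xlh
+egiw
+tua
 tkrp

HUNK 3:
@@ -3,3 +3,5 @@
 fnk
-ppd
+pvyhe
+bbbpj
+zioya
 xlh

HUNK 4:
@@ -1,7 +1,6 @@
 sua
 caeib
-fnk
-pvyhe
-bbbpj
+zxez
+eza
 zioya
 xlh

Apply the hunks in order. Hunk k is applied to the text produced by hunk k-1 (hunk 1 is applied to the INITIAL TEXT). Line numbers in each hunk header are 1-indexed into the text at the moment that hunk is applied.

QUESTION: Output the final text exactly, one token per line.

Answer: sua
caeib
zxez
eza
zioya
xlh
egiw
tua
tkrp
dwb
anf
clb
ebsc

Derivation:
Hunk 1: at line 4 remove [wamoi,gvb] add [tkrp] -> 10 lines: sua caeib fnk ppd devih tkrp dwb anf clb ebsc
Hunk 2: at line 4 remove [devih] add [xlh,egiw,tua] -> 12 lines: sua caeib fnk ppd xlh egiw tua tkrp dwb anf clb ebsc
Hunk 3: at line 3 remove [ppd] add [pvyhe,bbbpj,zioya] -> 14 lines: sua caeib fnk pvyhe bbbpj zioya xlh egiw tua tkrp dwb anf clb ebsc
Hunk 4: at line 1 remove [fnk,pvyhe,bbbpj] add [zxez,eza] -> 13 lines: sua caeib zxez eza zioya xlh egiw tua tkrp dwb anf clb ebsc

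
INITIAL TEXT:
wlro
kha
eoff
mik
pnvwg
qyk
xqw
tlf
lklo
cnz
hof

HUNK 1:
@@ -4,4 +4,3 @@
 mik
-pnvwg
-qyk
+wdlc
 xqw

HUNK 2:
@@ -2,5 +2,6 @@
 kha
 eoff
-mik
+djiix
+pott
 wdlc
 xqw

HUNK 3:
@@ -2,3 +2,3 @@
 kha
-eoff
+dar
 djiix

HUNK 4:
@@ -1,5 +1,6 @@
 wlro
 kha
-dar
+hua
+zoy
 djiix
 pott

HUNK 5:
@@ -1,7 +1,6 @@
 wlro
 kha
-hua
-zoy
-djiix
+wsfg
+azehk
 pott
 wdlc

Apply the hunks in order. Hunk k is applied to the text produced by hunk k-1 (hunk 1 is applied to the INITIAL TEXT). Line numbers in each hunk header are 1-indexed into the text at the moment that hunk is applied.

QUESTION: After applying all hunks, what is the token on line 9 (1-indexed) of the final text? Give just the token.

Answer: lklo

Derivation:
Hunk 1: at line 4 remove [pnvwg,qyk] add [wdlc] -> 10 lines: wlro kha eoff mik wdlc xqw tlf lklo cnz hof
Hunk 2: at line 2 remove [mik] add [djiix,pott] -> 11 lines: wlro kha eoff djiix pott wdlc xqw tlf lklo cnz hof
Hunk 3: at line 2 remove [eoff] add [dar] -> 11 lines: wlro kha dar djiix pott wdlc xqw tlf lklo cnz hof
Hunk 4: at line 1 remove [dar] add [hua,zoy] -> 12 lines: wlro kha hua zoy djiix pott wdlc xqw tlf lklo cnz hof
Hunk 5: at line 1 remove [hua,zoy,djiix] add [wsfg,azehk] -> 11 lines: wlro kha wsfg azehk pott wdlc xqw tlf lklo cnz hof
Final line 9: lklo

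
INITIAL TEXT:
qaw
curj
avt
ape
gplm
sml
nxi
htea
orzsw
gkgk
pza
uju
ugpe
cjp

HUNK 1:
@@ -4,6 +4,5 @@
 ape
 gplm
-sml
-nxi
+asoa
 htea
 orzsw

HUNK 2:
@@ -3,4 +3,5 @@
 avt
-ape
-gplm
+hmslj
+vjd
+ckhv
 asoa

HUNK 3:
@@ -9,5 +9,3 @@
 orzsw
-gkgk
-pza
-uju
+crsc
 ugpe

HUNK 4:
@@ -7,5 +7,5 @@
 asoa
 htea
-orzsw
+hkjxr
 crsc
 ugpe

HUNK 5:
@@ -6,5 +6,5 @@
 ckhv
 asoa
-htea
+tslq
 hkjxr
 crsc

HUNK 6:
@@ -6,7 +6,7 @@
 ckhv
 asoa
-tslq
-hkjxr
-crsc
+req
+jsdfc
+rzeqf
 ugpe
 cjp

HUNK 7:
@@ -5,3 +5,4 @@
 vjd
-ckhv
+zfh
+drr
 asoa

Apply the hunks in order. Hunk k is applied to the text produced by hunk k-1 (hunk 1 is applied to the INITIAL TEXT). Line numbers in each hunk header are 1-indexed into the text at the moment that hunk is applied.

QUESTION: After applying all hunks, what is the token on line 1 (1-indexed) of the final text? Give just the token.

Answer: qaw

Derivation:
Hunk 1: at line 4 remove [sml,nxi] add [asoa] -> 13 lines: qaw curj avt ape gplm asoa htea orzsw gkgk pza uju ugpe cjp
Hunk 2: at line 3 remove [ape,gplm] add [hmslj,vjd,ckhv] -> 14 lines: qaw curj avt hmslj vjd ckhv asoa htea orzsw gkgk pza uju ugpe cjp
Hunk 3: at line 9 remove [gkgk,pza,uju] add [crsc] -> 12 lines: qaw curj avt hmslj vjd ckhv asoa htea orzsw crsc ugpe cjp
Hunk 4: at line 7 remove [orzsw] add [hkjxr] -> 12 lines: qaw curj avt hmslj vjd ckhv asoa htea hkjxr crsc ugpe cjp
Hunk 5: at line 6 remove [htea] add [tslq] -> 12 lines: qaw curj avt hmslj vjd ckhv asoa tslq hkjxr crsc ugpe cjp
Hunk 6: at line 6 remove [tslq,hkjxr,crsc] add [req,jsdfc,rzeqf] -> 12 lines: qaw curj avt hmslj vjd ckhv asoa req jsdfc rzeqf ugpe cjp
Hunk 7: at line 5 remove [ckhv] add [zfh,drr] -> 13 lines: qaw curj avt hmslj vjd zfh drr asoa req jsdfc rzeqf ugpe cjp
Final line 1: qaw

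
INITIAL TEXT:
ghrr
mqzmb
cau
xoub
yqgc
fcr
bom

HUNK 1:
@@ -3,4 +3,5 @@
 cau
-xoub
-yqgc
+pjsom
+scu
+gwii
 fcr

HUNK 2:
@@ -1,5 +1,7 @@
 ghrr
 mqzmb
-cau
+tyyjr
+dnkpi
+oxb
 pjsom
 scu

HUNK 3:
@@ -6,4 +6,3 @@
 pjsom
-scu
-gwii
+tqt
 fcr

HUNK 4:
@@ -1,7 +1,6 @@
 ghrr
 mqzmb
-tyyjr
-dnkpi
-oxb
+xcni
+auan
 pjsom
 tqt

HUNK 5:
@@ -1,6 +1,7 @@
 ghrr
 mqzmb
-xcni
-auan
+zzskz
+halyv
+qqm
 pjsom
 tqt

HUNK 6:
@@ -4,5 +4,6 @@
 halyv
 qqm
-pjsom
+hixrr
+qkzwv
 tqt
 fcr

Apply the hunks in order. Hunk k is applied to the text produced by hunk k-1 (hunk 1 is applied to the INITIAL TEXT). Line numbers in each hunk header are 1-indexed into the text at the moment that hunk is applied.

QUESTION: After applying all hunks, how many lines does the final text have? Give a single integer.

Answer: 10

Derivation:
Hunk 1: at line 3 remove [xoub,yqgc] add [pjsom,scu,gwii] -> 8 lines: ghrr mqzmb cau pjsom scu gwii fcr bom
Hunk 2: at line 1 remove [cau] add [tyyjr,dnkpi,oxb] -> 10 lines: ghrr mqzmb tyyjr dnkpi oxb pjsom scu gwii fcr bom
Hunk 3: at line 6 remove [scu,gwii] add [tqt] -> 9 lines: ghrr mqzmb tyyjr dnkpi oxb pjsom tqt fcr bom
Hunk 4: at line 1 remove [tyyjr,dnkpi,oxb] add [xcni,auan] -> 8 lines: ghrr mqzmb xcni auan pjsom tqt fcr bom
Hunk 5: at line 1 remove [xcni,auan] add [zzskz,halyv,qqm] -> 9 lines: ghrr mqzmb zzskz halyv qqm pjsom tqt fcr bom
Hunk 6: at line 4 remove [pjsom] add [hixrr,qkzwv] -> 10 lines: ghrr mqzmb zzskz halyv qqm hixrr qkzwv tqt fcr bom
Final line count: 10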